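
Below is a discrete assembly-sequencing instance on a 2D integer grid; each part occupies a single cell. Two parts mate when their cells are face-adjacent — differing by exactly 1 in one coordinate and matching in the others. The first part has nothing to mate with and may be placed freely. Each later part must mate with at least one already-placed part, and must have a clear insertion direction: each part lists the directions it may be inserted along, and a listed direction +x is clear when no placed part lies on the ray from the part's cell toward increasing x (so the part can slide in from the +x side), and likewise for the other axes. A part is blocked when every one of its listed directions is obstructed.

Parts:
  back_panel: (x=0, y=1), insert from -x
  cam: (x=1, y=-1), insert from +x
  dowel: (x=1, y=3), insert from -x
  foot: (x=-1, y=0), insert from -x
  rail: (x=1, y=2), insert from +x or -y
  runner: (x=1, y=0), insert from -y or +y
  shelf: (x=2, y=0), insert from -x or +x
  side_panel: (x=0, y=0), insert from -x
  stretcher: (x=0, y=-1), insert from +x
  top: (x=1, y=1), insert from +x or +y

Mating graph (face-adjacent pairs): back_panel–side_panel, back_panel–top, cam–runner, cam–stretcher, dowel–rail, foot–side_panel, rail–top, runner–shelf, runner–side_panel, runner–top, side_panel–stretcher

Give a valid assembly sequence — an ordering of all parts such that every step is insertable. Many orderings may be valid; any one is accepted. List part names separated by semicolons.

shelf; runner; side_panel; stretcher; back_panel; foot; top; rail; dowel; cam

1. shelf@(2, 0) [-x clear] — {shelf}
2. runner@(1, 0) [-y clear] — {runner, shelf}
3. side_panel@(0, 0) [-x clear] — {runner, shelf, side_panel}
4. stretcher@(0, -1) [+x clear] — {runner, shelf, side_panel, stretcher}
5. back_panel@(0, 1) [-x clear] — {back_panel, runner, shelf, side_panel, stretcher}
6. foot@(-1, 0) [-x clear] — {back_panel, foot, runner, shelf, side_panel, stretcher}
7. top@(1, 1) [+x clear] — {back_panel, foot, runner, shelf, side_panel, stretcher, top}
8. rail@(1, 2) [+x clear] — {back_panel, foot, rail, runner, shelf, side_panel, stretcher, top}
9. dowel@(1, 3) [-x clear] — {back_panel, dowel, foot, rail, runner, shelf, side_panel, stretcher, top}
10. cam@(1, -1) [+x clear] — {back_panel, cam, dowel, foot, rail, runner, shelf, side_panel, stretcher, top}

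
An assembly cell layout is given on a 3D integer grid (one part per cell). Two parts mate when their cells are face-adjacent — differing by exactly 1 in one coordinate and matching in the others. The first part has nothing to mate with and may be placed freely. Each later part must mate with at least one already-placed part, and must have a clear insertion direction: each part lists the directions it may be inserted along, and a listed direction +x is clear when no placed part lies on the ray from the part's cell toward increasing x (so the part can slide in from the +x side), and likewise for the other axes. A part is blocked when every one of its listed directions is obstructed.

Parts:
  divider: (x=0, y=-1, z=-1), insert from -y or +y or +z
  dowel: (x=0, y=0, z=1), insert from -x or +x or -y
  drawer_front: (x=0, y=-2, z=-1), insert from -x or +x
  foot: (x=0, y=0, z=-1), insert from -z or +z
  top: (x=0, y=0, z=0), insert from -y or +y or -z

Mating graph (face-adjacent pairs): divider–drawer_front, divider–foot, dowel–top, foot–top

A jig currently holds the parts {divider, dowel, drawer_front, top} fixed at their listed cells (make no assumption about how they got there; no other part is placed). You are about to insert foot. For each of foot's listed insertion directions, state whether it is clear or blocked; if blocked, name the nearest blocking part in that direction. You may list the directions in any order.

+z: blocked by top; -z: clear

-z: ray from foot(0, 0, -1) has no placed part ⇒ clear
+z: nearest on ray is top@(0, 0, 0) ⇒ blocked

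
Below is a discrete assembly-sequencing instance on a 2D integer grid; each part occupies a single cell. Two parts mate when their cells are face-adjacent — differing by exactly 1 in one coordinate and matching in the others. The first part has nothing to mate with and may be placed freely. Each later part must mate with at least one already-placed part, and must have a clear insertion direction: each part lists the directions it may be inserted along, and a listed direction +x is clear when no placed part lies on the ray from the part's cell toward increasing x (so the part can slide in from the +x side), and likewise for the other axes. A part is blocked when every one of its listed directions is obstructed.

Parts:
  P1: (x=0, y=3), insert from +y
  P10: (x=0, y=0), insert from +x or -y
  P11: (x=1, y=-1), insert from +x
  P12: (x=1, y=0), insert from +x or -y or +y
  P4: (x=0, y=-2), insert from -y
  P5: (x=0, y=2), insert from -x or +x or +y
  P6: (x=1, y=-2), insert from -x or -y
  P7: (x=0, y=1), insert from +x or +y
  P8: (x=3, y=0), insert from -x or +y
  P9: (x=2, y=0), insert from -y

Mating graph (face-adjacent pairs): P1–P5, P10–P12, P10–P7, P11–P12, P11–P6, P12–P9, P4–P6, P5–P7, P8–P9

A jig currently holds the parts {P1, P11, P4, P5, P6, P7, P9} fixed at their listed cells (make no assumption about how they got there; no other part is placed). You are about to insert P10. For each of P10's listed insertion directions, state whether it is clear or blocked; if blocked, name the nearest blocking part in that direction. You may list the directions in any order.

+x: nearest on ray is P9@(2, 0) ⇒ blocked
-y: nearest on ray is P4@(0, -2) ⇒ blocked

+x: blocked by P9; -y: blocked by P4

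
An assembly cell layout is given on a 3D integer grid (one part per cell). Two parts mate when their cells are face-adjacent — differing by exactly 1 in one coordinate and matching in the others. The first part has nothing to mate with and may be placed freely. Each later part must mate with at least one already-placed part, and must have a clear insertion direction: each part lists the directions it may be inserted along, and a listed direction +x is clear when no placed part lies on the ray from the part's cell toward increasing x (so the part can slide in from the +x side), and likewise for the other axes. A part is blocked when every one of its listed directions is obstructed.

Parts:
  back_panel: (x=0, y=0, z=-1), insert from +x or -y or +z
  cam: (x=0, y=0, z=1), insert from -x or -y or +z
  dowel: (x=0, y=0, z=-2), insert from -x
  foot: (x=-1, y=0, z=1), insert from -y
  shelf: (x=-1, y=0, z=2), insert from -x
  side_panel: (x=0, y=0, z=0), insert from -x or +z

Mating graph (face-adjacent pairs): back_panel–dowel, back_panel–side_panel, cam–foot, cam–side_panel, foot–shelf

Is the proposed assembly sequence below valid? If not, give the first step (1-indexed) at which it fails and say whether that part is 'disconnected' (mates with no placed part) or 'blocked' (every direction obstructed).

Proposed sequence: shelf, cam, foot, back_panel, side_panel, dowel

1. shelf@(-1, 0, 2) [-x clear] — {shelf}
2. cam@(0, 0, 1) — no placed neighbour ⇒ disconnected

Invalid at step 2 (disconnected)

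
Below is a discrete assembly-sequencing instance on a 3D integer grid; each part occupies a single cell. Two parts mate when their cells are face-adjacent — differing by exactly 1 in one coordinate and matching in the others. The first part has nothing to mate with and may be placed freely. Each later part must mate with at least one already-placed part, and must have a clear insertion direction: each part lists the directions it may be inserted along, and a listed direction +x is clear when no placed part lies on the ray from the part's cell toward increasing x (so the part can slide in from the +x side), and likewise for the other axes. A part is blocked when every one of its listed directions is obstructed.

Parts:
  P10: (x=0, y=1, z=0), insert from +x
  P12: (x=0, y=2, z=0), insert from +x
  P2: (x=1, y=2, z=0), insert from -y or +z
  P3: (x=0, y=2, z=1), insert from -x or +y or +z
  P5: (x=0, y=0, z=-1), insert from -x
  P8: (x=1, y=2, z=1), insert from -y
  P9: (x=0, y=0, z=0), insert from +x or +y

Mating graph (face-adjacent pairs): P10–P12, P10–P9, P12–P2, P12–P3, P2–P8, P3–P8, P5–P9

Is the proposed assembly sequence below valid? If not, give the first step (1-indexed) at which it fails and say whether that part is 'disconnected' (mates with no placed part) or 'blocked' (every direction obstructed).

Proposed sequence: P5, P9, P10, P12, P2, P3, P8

1. P5@(0, 0, -1) [-x clear] — {P5}
2. P9@(0, 0, 0) [+x clear] — {P5, P9}
3. P10@(0, 1, 0) [+x clear] — {P10, P5, P9}
4. P12@(0, 2, 0) [+x clear] — {P10, P12, P5, P9}
5. P2@(1, 2, 0) [-y clear] — {P10, P12, P2, P5, P9}
6. P3@(0, 2, 1) [-x clear] — {P10, P12, P2, P3, P5, P9}
7. P8@(1, 2, 1) [-y clear] — {P10, P12, P2, P3, P5, P8, P9}

Valid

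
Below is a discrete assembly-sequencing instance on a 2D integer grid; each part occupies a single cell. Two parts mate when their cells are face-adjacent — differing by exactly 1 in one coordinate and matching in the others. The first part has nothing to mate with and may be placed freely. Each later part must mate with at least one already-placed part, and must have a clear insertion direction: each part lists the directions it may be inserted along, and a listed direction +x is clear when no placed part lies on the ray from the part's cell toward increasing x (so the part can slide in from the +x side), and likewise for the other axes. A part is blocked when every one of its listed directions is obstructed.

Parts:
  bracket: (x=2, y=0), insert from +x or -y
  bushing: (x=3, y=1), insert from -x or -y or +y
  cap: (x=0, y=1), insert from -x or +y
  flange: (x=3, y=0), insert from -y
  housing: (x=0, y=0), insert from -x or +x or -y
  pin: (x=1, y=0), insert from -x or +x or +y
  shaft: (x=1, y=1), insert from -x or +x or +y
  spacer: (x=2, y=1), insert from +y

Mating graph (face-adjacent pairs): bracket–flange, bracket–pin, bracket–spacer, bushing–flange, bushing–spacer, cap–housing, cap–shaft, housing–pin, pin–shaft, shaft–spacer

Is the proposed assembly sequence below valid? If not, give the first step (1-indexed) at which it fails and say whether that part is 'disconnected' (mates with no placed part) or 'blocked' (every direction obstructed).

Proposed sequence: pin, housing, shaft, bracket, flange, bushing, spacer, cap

1. pin@(1, 0) [-x clear] — {pin}
2. housing@(0, 0) [-x clear] — {housing, pin}
3. shaft@(1, 1) [-x clear] — {housing, pin, shaft}
4. bracket@(2, 0) [+x clear] — {bracket, housing, pin, shaft}
5. flange@(3, 0) [-y clear] — {bracket, flange, housing, pin, shaft}
6. bushing@(3, 1) [+y clear] — {bracket, bushing, flange, housing, pin, shaft}
7. spacer@(2, 1) [+y clear] — {bracket, bushing, flange, housing, pin, shaft, spacer}
8. cap@(0, 1) [-x clear] — {bracket, bushing, cap, flange, housing, pin, shaft, spacer}

Valid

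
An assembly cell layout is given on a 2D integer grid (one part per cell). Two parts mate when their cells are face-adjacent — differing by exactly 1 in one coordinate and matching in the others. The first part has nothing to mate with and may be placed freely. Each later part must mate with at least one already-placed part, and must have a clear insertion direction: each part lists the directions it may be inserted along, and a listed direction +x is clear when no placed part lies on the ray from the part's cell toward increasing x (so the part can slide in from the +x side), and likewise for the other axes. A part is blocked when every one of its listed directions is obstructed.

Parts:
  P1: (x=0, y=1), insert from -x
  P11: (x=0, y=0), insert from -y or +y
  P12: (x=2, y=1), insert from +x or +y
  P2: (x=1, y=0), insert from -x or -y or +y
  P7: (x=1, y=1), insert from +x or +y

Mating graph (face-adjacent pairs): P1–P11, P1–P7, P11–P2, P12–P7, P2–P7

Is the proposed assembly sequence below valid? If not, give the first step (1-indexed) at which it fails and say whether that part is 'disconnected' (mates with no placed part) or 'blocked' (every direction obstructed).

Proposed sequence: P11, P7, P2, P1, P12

Invalid at step 2 (disconnected)

1. P11@(0, 0) [-y clear] — {P11}
2. P7@(1, 1) — no placed neighbour ⇒ disconnected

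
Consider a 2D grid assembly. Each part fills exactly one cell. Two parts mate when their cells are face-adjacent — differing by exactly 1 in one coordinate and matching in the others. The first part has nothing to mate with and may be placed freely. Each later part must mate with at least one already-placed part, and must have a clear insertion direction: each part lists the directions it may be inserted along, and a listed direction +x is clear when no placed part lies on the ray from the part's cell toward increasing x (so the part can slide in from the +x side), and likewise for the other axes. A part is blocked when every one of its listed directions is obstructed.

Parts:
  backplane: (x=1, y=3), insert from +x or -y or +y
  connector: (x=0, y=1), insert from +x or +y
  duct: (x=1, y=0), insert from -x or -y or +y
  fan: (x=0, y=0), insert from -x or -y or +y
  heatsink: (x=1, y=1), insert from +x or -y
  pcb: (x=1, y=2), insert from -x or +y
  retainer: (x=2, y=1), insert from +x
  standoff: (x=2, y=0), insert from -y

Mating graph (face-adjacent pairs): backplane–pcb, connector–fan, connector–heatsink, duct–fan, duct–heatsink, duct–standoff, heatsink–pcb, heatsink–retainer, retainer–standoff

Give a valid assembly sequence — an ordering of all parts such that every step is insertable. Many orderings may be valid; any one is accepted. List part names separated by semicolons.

connector; heatsink; retainer; duct; pcb; fan; backplane; standoff

1. connector@(0, 1) [+x clear] — {connector}
2. heatsink@(1, 1) [+x clear] — {connector, heatsink}
3. retainer@(2, 1) [+x clear] — {connector, heatsink, retainer}
4. duct@(1, 0) [-x clear] — {connector, duct, heatsink, retainer}
5. pcb@(1, 2) [-x clear] — {connector, duct, heatsink, pcb, retainer}
6. fan@(0, 0) [-x clear] — {connector, duct, fan, heatsink, pcb, retainer}
7. backplane@(1, 3) [+x clear] — {backplane, connector, duct, fan, heatsink, pcb, retainer}
8. standoff@(2, 0) [-y clear] — {backplane, connector, duct, fan, heatsink, pcb, retainer, standoff}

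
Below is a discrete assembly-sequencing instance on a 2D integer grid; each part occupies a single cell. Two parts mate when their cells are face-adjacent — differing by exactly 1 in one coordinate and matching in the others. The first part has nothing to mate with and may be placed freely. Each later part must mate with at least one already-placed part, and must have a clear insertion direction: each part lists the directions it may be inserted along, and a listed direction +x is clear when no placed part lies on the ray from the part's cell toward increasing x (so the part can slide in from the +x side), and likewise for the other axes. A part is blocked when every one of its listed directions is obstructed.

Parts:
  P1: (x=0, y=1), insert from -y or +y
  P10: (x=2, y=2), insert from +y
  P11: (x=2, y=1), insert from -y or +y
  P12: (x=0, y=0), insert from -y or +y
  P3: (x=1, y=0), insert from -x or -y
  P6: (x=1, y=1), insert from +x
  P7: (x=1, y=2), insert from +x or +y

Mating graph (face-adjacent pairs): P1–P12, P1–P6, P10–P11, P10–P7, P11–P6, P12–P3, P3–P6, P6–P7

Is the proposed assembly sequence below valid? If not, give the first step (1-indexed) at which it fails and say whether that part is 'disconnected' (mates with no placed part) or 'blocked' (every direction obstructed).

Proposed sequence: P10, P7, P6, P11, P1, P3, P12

1. P10@(2, 2) [+y clear] — {P10}
2. P7@(1, 2) [+y clear] — {P10, P7}
3. P6@(1, 1) [+x clear] — {P10, P6, P7}
4. P11@(2, 1) [-y clear] — {P10, P11, P6, P7}
5. P1@(0, 1) [-y clear] — {P1, P10, P11, P6, P7}
6. P3@(1, 0) [-x clear] — {P1, P10, P11, P3, P6, P7}
7. P12@(0, 0) [-y clear] — {P1, P10, P11, P12, P3, P6, P7}

Valid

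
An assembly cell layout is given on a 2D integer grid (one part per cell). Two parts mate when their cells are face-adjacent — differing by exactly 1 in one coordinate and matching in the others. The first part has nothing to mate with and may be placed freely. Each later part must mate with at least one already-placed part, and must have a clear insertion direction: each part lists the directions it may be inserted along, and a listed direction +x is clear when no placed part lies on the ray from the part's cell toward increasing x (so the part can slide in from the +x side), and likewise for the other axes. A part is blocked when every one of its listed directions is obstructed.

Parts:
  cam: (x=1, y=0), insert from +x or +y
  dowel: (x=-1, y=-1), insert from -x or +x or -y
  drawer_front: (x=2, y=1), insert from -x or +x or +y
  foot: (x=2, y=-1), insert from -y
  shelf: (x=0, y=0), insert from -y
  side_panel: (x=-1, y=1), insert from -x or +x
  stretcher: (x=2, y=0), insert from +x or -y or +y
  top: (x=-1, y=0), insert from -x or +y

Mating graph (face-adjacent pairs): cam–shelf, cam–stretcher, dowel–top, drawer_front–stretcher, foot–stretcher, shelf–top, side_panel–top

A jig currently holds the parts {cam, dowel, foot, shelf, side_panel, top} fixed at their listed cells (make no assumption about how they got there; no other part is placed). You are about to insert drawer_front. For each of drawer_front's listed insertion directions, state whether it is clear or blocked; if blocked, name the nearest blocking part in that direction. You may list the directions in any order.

-x: nearest on ray is side_panel@(-1, 1) ⇒ blocked
+x: ray from drawer_front(2, 1) has no placed part ⇒ clear
+y: ray from drawer_front(2, 1) has no placed part ⇒ clear

+x: clear; +y: clear; -x: blocked by side_panel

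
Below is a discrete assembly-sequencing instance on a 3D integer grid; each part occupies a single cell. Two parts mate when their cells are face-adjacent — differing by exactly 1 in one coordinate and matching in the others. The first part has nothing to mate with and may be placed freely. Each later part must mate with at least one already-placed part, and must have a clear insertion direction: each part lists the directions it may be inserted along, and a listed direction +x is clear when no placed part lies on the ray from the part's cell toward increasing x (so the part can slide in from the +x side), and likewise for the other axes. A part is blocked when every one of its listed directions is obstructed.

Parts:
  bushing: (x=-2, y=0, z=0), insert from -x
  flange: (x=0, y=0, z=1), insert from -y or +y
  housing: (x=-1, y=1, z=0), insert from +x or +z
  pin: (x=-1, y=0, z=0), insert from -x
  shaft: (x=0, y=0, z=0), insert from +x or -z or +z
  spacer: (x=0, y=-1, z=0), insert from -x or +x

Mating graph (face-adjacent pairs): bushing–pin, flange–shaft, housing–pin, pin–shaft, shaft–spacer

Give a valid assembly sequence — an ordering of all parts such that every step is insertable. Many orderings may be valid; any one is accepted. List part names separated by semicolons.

1. pin@(-1, 0, 0) [-x clear] — {pin}
2. shaft@(0, 0, 0) [+x clear] — {pin, shaft}
3. housing@(-1, 1, 0) [+x clear] — {housing, pin, shaft}
4. bushing@(-2, 0, 0) [-x clear] — {bushing, housing, pin, shaft}
5. flange@(0, 0, 1) [-y clear] — {bushing, flange, housing, pin, shaft}
6. spacer@(0, -1, 0) [-x clear] — {bushing, flange, housing, pin, shaft, spacer}

pin; shaft; housing; bushing; flange; spacer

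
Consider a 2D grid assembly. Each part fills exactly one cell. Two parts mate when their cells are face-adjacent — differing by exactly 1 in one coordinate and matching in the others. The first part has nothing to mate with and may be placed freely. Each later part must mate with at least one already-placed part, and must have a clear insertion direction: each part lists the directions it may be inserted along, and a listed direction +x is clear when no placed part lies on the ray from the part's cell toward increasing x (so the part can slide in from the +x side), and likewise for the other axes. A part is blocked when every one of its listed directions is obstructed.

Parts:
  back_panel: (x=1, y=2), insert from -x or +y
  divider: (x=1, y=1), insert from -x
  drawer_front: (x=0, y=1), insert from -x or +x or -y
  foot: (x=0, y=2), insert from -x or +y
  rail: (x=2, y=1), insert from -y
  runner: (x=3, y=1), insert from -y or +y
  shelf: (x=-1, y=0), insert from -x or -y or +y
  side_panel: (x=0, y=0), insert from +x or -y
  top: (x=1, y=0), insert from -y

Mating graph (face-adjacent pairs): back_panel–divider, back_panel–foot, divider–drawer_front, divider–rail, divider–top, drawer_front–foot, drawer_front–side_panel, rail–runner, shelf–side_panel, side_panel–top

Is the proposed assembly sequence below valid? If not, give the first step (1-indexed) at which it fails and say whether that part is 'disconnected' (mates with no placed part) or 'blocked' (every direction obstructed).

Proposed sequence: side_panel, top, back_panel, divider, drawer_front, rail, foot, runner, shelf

1. side_panel@(0, 0) [+x clear] — {side_panel}
2. top@(1, 0) [-y clear] — {side_panel, top}
3. back_panel@(1, 2) — no placed neighbour ⇒ disconnected

Invalid at step 3 (disconnected)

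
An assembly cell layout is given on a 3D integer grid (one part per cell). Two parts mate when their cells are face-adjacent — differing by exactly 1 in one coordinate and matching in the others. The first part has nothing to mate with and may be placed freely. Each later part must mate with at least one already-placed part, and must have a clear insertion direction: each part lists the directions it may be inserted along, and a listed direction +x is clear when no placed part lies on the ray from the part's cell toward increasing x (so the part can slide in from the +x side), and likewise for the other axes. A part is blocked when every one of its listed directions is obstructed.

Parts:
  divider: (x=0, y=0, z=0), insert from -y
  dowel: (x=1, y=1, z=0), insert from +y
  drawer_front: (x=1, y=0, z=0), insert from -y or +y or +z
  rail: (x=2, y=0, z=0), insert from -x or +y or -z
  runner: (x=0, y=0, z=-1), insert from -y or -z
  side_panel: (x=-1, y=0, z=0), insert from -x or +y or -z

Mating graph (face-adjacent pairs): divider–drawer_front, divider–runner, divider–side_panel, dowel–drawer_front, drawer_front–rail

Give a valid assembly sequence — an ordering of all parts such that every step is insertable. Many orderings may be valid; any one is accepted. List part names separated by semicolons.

1. runner@(0, 0, -1) [-y clear] — {runner}
2. divider@(0, 0, 0) [-y clear] — {divider, runner}
3. side_panel@(-1, 0, 0) [-x clear] — {divider, runner, side_panel}
4. drawer_front@(1, 0, 0) [-y clear] — {divider, drawer_front, runner, side_panel}
5. rail@(2, 0, 0) [+y clear] — {divider, drawer_front, rail, runner, side_panel}
6. dowel@(1, 1, 0) [+y clear] — {divider, dowel, drawer_front, rail, runner, side_panel}

runner; divider; side_panel; drawer_front; rail; dowel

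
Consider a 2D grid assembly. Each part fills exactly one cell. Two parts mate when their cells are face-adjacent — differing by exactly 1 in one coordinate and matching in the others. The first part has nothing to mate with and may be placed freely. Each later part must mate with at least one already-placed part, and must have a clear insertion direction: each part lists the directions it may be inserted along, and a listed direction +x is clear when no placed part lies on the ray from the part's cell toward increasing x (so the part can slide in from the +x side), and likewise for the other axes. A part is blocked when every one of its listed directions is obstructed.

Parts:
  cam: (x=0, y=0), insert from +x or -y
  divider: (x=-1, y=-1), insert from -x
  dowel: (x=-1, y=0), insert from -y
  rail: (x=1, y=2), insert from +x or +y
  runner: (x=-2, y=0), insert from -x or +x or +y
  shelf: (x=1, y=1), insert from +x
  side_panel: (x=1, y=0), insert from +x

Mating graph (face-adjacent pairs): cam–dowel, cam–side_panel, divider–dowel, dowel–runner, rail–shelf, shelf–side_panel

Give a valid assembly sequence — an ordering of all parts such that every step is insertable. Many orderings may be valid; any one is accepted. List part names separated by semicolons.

side_panel; shelf; rail; cam; dowel; divider; runner

1. side_panel@(1, 0) [+x clear] — {side_panel}
2. shelf@(1, 1) [+x clear] — {shelf, side_panel}
3. rail@(1, 2) [+x clear] — {rail, shelf, side_panel}
4. cam@(0, 0) [-y clear] — {cam, rail, shelf, side_panel}
5. dowel@(-1, 0) [-y clear] — {cam, dowel, rail, shelf, side_panel}
6. divider@(-1, -1) [-x clear] — {cam, divider, dowel, rail, shelf, side_panel}
7. runner@(-2, 0) [-x clear] — {cam, divider, dowel, rail, runner, shelf, side_panel}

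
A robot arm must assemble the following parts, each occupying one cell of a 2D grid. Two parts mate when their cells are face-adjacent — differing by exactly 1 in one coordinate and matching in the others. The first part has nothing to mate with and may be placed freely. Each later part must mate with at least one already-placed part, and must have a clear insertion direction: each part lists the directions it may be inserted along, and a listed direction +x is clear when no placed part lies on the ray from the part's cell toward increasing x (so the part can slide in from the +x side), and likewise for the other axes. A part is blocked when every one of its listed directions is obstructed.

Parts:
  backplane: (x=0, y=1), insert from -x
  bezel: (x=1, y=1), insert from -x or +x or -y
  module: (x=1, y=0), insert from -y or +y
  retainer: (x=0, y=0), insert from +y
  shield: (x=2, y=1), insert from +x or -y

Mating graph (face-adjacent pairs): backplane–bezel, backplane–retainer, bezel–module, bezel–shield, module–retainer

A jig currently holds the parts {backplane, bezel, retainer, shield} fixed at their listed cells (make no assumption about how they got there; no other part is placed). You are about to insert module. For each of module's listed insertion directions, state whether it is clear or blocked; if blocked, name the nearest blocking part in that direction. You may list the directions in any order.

-y: ray from module(1, 0) has no placed part ⇒ clear
+y: nearest on ray is bezel@(1, 1) ⇒ blocked

+y: blocked by bezel; -y: clear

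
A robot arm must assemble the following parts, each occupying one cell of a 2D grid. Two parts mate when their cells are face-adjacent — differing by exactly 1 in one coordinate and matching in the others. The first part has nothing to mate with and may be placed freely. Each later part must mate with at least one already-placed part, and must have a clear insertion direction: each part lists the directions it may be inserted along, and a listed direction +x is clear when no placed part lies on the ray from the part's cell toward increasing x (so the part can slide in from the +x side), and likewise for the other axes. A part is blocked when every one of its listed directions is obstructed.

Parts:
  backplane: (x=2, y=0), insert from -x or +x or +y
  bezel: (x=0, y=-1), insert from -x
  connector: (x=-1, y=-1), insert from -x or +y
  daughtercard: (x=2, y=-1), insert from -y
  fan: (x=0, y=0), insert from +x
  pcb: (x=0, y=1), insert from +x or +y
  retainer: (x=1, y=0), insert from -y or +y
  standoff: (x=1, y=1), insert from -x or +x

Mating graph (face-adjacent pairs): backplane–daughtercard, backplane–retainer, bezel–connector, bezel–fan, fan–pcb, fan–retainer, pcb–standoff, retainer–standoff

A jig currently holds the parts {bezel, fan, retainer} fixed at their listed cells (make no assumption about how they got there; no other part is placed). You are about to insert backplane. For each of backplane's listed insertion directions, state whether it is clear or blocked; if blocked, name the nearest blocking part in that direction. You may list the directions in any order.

-x: nearest on ray is retainer@(1, 0) ⇒ blocked
+x: ray from backplane(2, 0) has no placed part ⇒ clear
+y: ray from backplane(2, 0) has no placed part ⇒ clear

+x: clear; +y: clear; -x: blocked by retainer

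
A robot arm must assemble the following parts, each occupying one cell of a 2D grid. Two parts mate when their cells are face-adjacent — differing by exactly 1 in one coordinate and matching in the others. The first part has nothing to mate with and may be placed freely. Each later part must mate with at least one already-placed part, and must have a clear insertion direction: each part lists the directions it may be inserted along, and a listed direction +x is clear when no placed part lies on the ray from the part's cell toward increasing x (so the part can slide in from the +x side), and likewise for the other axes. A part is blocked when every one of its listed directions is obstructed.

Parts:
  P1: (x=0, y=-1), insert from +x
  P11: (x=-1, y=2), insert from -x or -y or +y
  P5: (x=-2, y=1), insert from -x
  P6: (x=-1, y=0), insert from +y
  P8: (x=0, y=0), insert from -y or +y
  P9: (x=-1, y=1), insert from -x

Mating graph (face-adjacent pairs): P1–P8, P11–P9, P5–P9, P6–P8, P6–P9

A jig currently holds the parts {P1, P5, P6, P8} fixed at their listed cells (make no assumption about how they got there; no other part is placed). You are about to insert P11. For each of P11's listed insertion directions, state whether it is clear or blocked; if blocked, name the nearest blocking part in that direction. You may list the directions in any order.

+y: clear; -x: clear; -y: blocked by P6

-x: ray from P11(-1, 2) has no placed part ⇒ clear
-y: nearest on ray is P6@(-1, 0) ⇒ blocked
+y: ray from P11(-1, 2) has no placed part ⇒ clear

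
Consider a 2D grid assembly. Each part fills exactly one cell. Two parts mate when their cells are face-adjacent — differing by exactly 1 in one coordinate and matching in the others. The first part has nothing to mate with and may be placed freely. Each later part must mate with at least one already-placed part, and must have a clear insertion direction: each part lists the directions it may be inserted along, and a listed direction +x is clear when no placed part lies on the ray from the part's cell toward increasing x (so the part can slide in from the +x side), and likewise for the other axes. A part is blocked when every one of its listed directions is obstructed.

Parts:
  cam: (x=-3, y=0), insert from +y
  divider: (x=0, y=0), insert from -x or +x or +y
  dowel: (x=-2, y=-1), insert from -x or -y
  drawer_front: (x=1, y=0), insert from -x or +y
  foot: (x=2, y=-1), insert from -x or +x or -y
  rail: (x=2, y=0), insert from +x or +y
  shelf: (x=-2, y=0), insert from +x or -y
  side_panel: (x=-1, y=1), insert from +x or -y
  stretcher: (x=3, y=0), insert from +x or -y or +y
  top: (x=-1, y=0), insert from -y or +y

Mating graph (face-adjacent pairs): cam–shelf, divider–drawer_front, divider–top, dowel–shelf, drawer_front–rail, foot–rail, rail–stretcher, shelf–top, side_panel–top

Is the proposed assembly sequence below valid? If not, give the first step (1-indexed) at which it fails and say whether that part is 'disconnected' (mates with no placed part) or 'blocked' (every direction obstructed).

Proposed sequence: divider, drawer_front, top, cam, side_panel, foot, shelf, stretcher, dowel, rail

Invalid at step 4 (disconnected)

1. divider@(0, 0) [-x clear] — {divider}
2. drawer_front@(1, 0) [+y clear] — {divider, drawer_front}
3. top@(-1, 0) [-y clear] — {divider, drawer_front, top}
4. cam@(-3, 0) — no placed neighbour ⇒ disconnected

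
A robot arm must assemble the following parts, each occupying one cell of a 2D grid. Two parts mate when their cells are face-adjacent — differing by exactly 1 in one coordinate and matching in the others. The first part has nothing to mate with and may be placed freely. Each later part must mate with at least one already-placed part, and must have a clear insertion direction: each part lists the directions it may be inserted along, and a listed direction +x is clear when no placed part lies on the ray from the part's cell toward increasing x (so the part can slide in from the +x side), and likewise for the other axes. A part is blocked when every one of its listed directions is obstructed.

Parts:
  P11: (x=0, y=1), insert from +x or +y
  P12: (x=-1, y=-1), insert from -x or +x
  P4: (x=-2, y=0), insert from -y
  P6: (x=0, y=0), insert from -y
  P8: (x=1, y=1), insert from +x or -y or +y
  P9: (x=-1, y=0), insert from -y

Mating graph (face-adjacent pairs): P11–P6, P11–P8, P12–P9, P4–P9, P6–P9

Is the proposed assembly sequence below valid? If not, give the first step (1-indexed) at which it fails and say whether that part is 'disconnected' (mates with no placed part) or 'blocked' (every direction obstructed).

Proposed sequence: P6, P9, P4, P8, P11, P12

Invalid at step 4 (disconnected)

1. P6@(0, 0) [-y clear] — {P6}
2. P9@(-1, 0) [-y clear] — {P6, P9}
3. P4@(-2, 0) [-y clear] — {P4, P6, P9}
4. P8@(1, 1) — no placed neighbour ⇒ disconnected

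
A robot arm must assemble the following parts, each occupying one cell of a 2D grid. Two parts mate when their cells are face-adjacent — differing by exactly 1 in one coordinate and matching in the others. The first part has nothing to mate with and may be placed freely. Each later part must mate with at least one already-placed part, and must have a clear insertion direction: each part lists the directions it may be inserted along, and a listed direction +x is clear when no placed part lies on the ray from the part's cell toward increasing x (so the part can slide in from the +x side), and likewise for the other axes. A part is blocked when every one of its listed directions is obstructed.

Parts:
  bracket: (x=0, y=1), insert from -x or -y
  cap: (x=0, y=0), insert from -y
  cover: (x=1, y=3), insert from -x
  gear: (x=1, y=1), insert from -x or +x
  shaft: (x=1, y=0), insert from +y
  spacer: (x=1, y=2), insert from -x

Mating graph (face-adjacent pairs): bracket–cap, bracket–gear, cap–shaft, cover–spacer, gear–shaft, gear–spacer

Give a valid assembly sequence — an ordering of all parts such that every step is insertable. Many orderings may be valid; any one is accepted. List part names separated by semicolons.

1. bracket@(0, 1) [-x clear] — {bracket}
2. cap@(0, 0) [-y clear] — {bracket, cap}
3. shaft@(1, 0) [+y clear] — {bracket, cap, shaft}
4. gear@(1, 1) [+x clear] — {bracket, cap, gear, shaft}
5. spacer@(1, 2) [-x clear] — {bracket, cap, gear, shaft, spacer}
6. cover@(1, 3) [-x clear] — {bracket, cap, cover, gear, shaft, spacer}

bracket; cap; shaft; gear; spacer; cover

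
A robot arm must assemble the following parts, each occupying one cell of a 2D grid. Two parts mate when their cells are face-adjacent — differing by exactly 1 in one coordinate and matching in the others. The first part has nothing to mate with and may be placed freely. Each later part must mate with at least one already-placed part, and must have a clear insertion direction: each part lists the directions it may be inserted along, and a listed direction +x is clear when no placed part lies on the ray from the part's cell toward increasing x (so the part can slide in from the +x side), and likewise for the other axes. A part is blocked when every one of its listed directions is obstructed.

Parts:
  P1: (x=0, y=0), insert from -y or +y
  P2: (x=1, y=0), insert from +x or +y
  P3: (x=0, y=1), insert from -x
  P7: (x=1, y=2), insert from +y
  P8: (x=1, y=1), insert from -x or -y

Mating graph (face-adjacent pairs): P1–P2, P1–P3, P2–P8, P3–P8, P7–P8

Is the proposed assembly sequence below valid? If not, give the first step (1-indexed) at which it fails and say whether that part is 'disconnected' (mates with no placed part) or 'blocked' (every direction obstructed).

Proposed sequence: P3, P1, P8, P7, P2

1. P3@(0, 1) [-x clear] — {P3}
2. P1@(0, 0) [-y clear] — {P1, P3}
3. P8@(1, 1) [-y clear] — {P1, P3, P8}
4. P7@(1, 2) [+y clear] — {P1, P3, P7, P8}
5. P2@(1, 0) [+x clear] — {P1, P2, P3, P7, P8}

Valid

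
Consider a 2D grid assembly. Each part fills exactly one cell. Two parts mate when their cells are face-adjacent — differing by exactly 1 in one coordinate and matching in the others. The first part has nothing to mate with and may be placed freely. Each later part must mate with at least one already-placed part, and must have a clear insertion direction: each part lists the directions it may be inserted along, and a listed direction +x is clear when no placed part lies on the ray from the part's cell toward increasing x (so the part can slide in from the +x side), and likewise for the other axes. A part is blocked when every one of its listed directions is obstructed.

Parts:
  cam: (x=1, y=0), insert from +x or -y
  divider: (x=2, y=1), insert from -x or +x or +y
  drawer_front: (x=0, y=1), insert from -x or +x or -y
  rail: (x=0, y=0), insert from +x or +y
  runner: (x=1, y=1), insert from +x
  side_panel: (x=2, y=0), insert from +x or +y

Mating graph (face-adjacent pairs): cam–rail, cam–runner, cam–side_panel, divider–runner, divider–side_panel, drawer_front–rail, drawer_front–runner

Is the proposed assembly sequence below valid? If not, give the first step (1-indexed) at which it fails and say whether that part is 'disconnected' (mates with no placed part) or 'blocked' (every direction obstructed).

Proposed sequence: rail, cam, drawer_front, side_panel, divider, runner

1. rail@(0, 0) [+x clear] — {rail}
2. cam@(1, 0) [+x clear] — {cam, rail}
3. drawer_front@(0, 1) [-x clear] — {cam, drawer_front, rail}
4. side_panel@(2, 0) [+x clear] — {cam, drawer_front, rail, side_panel}
5. divider@(2, 1) [+x clear] — {cam, divider, drawer_front, rail, side_panel}
6. runner@(1, 1) — +x all obstructed ⇒ blocked

Invalid at step 6 (blocked)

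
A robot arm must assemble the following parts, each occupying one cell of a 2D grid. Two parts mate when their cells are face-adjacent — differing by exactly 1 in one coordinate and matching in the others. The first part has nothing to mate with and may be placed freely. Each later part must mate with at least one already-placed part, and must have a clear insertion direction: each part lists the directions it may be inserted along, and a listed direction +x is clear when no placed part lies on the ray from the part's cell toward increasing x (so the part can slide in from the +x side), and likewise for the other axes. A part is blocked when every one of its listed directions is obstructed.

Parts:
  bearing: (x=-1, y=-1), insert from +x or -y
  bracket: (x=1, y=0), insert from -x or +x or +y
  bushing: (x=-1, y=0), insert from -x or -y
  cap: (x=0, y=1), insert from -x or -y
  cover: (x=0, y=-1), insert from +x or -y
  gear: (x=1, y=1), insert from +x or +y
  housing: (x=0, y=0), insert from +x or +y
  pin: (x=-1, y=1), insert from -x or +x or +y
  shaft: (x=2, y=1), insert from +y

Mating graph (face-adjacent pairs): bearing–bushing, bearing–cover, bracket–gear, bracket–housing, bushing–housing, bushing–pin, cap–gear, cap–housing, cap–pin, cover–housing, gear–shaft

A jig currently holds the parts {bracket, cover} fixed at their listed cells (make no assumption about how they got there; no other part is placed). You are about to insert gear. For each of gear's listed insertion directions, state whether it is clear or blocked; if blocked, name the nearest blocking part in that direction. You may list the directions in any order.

+x: ray from gear(1, 1) has no placed part ⇒ clear
+y: ray from gear(1, 1) has no placed part ⇒ clear

+x: clear; +y: clear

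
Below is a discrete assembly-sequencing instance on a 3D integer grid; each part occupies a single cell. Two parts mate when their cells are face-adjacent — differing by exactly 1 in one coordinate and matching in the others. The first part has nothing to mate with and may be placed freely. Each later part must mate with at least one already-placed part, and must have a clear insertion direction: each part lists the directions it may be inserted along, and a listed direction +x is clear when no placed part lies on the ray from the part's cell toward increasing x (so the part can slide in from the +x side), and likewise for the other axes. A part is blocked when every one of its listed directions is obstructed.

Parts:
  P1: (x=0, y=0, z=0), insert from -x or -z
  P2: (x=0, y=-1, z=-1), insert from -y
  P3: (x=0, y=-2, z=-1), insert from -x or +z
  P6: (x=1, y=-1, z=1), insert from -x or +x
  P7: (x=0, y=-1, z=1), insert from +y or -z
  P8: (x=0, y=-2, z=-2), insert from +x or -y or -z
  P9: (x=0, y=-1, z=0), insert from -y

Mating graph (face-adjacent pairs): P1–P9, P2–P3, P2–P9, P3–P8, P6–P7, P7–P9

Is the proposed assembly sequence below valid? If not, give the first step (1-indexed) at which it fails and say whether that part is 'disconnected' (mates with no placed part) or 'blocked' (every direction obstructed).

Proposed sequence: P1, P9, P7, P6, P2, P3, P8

Valid

1. P1@(0, 0, 0) [-x clear] — {P1}
2. P9@(0, -1, 0) [-y clear] — {P1, P9}
3. P7@(0, -1, 1) [+y clear] — {P1, P7, P9}
4. P6@(1, -1, 1) [+x clear] — {P1, P6, P7, P9}
5. P2@(0, -1, -1) [-y clear] — {P1, P2, P6, P7, P9}
6. P3@(0, -2, -1) [-x clear] — {P1, P2, P3, P6, P7, P9}
7. P8@(0, -2, -2) [+x clear] — {P1, P2, P3, P6, P7, P8, P9}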